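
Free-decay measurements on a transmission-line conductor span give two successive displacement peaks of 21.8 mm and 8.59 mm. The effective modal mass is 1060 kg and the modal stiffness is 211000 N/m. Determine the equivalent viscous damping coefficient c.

Logarithmic decrement δ = (1/n)·ln(x₀/x_n) = (1/1)·ln(21.8/8.59) = (1/1)·ln(2.538) = 0.9313.
ζ = δ/√(4π² + δ²) = 0.9313/√(39.48 + 0.867) = 0.9313/6.352 = 0.1466.
c = ζ · 2√(km) = 0.1466 × 2√(211000 × 1060) = 0.1466 × 29910 = 4386 N·s/m.

4390 N·s/m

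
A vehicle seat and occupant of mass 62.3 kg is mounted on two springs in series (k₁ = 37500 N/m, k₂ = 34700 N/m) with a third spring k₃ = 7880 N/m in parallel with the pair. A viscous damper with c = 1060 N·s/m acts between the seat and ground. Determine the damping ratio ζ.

0.417

Series pair: k_s = k₁k₂/(k₁+k₂) = (37500)(34700)/(37500 + 34700) = 18020 N/m. In parallel with k₃: k_eq = 18020 + 7880 = 25900 N/m.
ω_n = √(k_eq/m) = √(25900/62.3) = 20.39 rad/s.
Critical damping c_c = 2√(k_eq·m) = 2√(25900 × 62.3) = 2541 N·s/m, so ζ = c/c_c = 1060/2541 = 0.4172.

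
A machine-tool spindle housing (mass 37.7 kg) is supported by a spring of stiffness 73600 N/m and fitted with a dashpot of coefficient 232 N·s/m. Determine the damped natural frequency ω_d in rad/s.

ω_n = √(k/m) = √(73600/37.7) = 44.18 rad/s.
Critical damping c_c = 2√(k·m) = 2√(73600 × 37.7) = 3331 N·s/m, so ζ = c/c_c = 232/3331 = 0.06964.
ω_d = ω_n√(1 − ζ²) = 44.18 × √(1 − 0.00485) = 44.08 rad/s.

44.1 rad/s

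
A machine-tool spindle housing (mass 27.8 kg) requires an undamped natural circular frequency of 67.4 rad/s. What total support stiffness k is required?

126000 N/m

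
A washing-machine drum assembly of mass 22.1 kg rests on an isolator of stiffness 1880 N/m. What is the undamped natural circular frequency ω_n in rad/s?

9.22 rad/s

ω_n = √(k/m) = √(1880/22.1) = √85.07 = 9.223 rad/s.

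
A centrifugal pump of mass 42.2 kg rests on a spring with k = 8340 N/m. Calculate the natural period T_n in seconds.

ω_n = √(k/m) = √(8340/42.2) = √197.6 = 14.06 rad/s.
T_n = 2π/ω_n = 6.283/14.06 = 0.4469 s.

0.447 s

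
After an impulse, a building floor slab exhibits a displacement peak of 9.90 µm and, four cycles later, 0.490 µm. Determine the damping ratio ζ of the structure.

Logarithmic decrement δ = (1/n)·ln(x₀/x_n) = (1/4)·ln(9.90/0.490) = (1/4)·ln(20.20) = 0.7515.
ζ = δ/√(4π² + δ²) = 0.7515/√(39.48 + 0.565) = 0.7515/6.328 = 0.1188.

0.119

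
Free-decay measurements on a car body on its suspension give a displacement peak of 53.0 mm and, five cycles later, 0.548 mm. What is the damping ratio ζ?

0.144

Logarithmic decrement δ = (1/n)·ln(x₀/x_n) = (1/5)·ln(53.0/0.548) = (1/5)·ln(96.72) = 0.9144.
ζ = δ/√(4π² + δ²) = 0.9144/√(39.48 + 0.836) = 0.9144/6.349 = 0.1440.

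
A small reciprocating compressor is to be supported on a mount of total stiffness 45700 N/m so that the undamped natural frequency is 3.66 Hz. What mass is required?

86.4 kg

ω_n = 2πf_n = 2π × 3.66 = 23.00 rad/s.
m = k/ω_n² = 45700/23.00² = 45700/528.8 = 86.42 kg.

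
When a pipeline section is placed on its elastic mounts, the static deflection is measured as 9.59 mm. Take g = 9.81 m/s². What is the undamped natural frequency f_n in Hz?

5.09 Hz

ω_n = √(g/δ_st) = √(9.81/0.00959) = √1023 = 31.98 rad/s.
f_n = ω_n/(2π) = 31.98/6.283 = 5.090 Hz.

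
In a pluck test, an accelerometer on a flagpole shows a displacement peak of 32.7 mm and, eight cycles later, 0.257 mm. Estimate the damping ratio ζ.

0.0960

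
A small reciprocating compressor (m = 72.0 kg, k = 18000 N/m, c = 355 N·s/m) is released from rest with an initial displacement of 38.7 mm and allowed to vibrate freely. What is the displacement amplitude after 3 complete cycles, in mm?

ζ = c/(2√(km)) = 355/(2√(18000 × 72.0)) = 355/2277 = 0.1559.
Logarithmic decrement δ = 2πζ/√(1 − ζ²) = 2π × 0.1559/√(1 − 0.0243) = 0.9918.
After n cycles, x_n/x₀ = e^(−nδ), so x_3 = 38.7 × e^(−3 × 0.9918) = 38.7 × 0.05103 = 1.975 mm.

1.97 mm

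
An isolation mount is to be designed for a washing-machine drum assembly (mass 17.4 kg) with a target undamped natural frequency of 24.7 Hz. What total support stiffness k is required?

419000 N/m

ω_n = 2πf_n = 2π × 24.7 = 155.2 rad/s.
k = m·ω_n² = 17.4 × 155.2² = 17.4 × 24090 = 419100 N/m.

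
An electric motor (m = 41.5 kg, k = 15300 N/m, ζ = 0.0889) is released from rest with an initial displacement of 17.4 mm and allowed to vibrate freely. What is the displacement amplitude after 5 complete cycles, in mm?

Logarithmic decrement δ = 2πζ/√(1 − ζ²) = 2π × 0.08890/√(1 − 0.00790) = 0.5608.
After n cycles, x_n/x₀ = e^(−nδ), so x_5 = 17.4 × e^(−5 × 0.5608) = 17.4 × 0.06057 = 1.054 mm.

1.05 mm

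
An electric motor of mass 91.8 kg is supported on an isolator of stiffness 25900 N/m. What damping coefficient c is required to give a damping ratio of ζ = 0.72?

2220 N·s/m

c_c = 2√(k·m) = 2√(25900 × 91.8) = 3084 N·s/m.
c = ζ·c_c = 0.72 × 3084 = 2220 N·s/m.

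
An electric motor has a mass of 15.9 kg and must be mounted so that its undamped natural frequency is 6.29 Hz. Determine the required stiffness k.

24800 N/m

ω_n = 2πf_n = 2π × 6.29 = 39.52 rad/s.
k = m·ω_n² = 15.9 × 39.52² = 15.9 × 1562 = 24830 N/m.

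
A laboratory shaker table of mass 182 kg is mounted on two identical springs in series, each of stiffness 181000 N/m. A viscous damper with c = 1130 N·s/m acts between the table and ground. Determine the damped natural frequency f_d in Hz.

3.51 Hz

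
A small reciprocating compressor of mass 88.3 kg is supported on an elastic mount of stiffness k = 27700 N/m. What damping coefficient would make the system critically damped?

c_c = 2√(k·m) = 2√(27700 × 88.3) = 2 × 1564 = 3128 N·s/m.

3130 N·s/m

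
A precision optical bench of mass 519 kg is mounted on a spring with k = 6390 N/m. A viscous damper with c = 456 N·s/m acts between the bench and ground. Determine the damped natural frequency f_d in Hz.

0.554 Hz

ω_n = √(k/m) = √(6390/519) = 3.509 rad/s.
Critical damping c_c = 2√(k·m) = 2√(6390 × 519) = 3642 N·s/m, so ζ = c/c_c = 456/3642 = 0.1252.
ω_d = ω_n√(1 − ζ²) = 3.509 × √(1 − 0.0157) = 3.481 rad/s.
f_d = ω_d/(2π) = 0.5541 Hz.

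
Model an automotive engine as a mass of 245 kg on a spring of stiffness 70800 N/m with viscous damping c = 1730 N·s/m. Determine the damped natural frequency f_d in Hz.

2.65 Hz

ω_n = √(k/m) = √(70800/245) = 17.00 rad/s.
Critical damping c_c = 2√(k·m) = 2√(70800 × 245) = 8330 N·s/m, so ζ = c/c_c = 1730/8330 = 0.2077.
ω_d = ω_n√(1 − ζ²) = 17.00 × √(1 − 0.0431) = 16.63 rad/s.
f_d = ω_d/(2π) = 2.647 Hz.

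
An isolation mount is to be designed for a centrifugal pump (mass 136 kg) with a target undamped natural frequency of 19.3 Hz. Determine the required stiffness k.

ω_n = 2πf_n = 2π × 19.3 = 121.3 rad/s.
k = m·ω_n² = 136 × 121.3² = 136 × 14710 = 2000000 N/m.

2000000 N/m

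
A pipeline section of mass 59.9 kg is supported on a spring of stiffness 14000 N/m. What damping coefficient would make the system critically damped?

c_c = 2√(k·m) = 2√(14000 × 59.9) = 2 × 915.8 = 1832 N·s/m.

1830 N·s/m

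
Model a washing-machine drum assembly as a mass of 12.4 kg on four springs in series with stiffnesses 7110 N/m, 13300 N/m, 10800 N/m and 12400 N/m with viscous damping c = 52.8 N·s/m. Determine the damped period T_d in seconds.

0.441 s

Series springs: 1/k_eq = 1/7110 + 1/13300 + 1/10800 + 1/12400 = 0.0003891, so k_eq = 2570 N/m.
ω_n = √(k_eq/m) = √(2570/12.4) = 14.40 rad/s.
Critical damping c_c = 2√(k_eq·m) = 2√(2570 × 12.4) = 357.0 N·s/m, so ζ = c/c_c = 52.8/357.0 = 0.1479.
ω_d = ω_n√(1 − ζ²) = 14.40 × √(1 − 0.0219) = 14.24 rad/s.
T_d = 2π/ω_d = 0.4413 s.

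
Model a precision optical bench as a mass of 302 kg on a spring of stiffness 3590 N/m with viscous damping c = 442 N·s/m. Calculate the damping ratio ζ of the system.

ω_n = √(k/m) = √(3590/302) = 3.448 rad/s.
Critical damping c_c = 2√(k·m) = 2√(3590 × 302) = 2082 N·s/m, so ζ = c/c_c = 442/2082 = 0.2122.

0.212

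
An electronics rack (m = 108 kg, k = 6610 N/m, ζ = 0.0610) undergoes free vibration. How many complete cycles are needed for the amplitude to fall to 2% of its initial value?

11 cycles

Logarithmic decrement δ = 2πζ/√(1 − ζ²) = 2π × 0.06100/√(1 − 0.00372) = 0.3840.
x_n/x₀ = e^(−nδ) ≤ 0.02; take ln: n ≥ ln(1/0.02)/δ = 3.912/0.3840 = 10.19.
So 11 complete cycles are required.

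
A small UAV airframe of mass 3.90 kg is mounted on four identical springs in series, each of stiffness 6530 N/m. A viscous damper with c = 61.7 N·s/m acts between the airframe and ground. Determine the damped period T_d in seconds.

Series springs: 1/k_eq = 4/6530, so k_eq = 6530/4 = 1632 N/m.
ω_n = √(k_eq/m) = √(1632/3.90) = 20.46 rad/s.
Critical damping c_c = 2√(k_eq·m) = 2√(1632 × 3.90) = 159.6 N·s/m, so ζ = c/c_c = 61.7/159.6 = 0.3866.
ω_d = ω_n√(1 − ζ²) = 20.46 × √(1 − 0.149) = 18.87 rad/s.
T_d = 2π/ω_d = 0.3330 s.

0.333 s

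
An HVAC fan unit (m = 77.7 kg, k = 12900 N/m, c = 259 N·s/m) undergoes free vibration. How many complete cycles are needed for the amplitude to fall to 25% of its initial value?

2 cycles

ζ = c/(2√(km)) = 259/(2√(12900 × 77.7)) = 259/2002 = 0.1293.
Logarithmic decrement δ = 2πζ/√(1 − ζ²) = 2π × 0.1293/√(1 − 0.0167) = 0.8196.
x_n/x₀ = e^(−nδ) ≤ 0.25; take ln: n ≥ ln(1/0.25)/δ = 1.386/0.8196 = 1.691.
So 2 complete cycles are required.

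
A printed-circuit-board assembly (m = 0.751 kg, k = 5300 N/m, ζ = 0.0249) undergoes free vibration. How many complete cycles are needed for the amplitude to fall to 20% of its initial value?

Logarithmic decrement δ = 2πζ/√(1 − ζ²) = 2π × 0.02490/√(1 − 0.000620) = 0.1565.
x_n/x₀ = e^(−nδ) ≤ 0.2; take ln: n ≥ ln(1/0.2)/δ = 1.609/0.1565 = 10.28.
So 11 complete cycles are required.

11 cycles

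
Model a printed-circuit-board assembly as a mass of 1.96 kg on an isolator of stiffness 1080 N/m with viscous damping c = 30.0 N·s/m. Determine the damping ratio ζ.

0.326

ω_n = √(k/m) = √(1080/1.96) = 23.47 rad/s.
Critical damping c_c = 2√(k·m) = 2√(1080 × 1.96) = 92.02 N·s/m, so ζ = c/c_c = 30.0/92.02 = 0.3260.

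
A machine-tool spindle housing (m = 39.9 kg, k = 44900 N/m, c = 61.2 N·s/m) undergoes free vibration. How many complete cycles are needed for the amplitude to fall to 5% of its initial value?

ζ = c/(2√(km)) = 61.2/(2√(44900 × 39.9)) = 61.2/2677 = 0.02286.
Logarithmic decrement δ = 2πζ/√(1 − ζ²) = 2π × 0.02286/√(1 − 0.000523) = 0.1437.
x_n/x₀ = e^(−nδ) ≤ 0.05; take ln: n ≥ ln(1/0.05)/δ = 2.996/0.1437 = 20.85.
So 21 complete cycles are required.

21 cycles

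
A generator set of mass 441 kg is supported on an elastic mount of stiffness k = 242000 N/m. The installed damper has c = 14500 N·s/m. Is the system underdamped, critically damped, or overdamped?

underdamped

c_c = 2√(k·m) = 20660 N·s/m; ζ = c/c_c = 14500/20660 = 0.702.
Since ζ < 1 the system is underdamped.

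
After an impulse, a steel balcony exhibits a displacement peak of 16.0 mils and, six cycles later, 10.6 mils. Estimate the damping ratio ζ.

0.0109

Logarithmic decrement δ = (1/n)·ln(x₀/x_n) = (1/6)·ln(16.0/10.6) = (1/6)·ln(1.509) = 0.06862.
ζ = δ/√(4π² + δ²) = 0.06862/√(39.48 + 0.00471) = 0.06862/6.284 = 0.01092.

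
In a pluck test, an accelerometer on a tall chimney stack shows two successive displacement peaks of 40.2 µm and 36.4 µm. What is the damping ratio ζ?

0.0158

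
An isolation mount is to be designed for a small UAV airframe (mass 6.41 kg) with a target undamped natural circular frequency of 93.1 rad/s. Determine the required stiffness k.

k = m·ω_n² = 6.41 × 93.10² = 6.41 × 8668 = 55560 N/m.

55600 N/m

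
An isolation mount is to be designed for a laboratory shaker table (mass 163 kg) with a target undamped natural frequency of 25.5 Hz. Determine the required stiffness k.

ω_n = 2πf_n = 2π × 25.5 = 160.2 rad/s.
k = m·ω_n² = 163 × 160.2² = 163 × 25670 = 4184000 N/m.

4180000 N/m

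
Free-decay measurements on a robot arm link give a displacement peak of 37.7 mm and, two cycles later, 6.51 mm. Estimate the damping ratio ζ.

0.138

Logarithmic decrement δ = (1/n)·ln(x₀/x_n) = (1/2)·ln(37.7/6.51) = (1/2)·ln(5.791) = 0.8782.
ζ = δ/√(4π² + δ²) = 0.8782/√(39.48 + 0.771) = 0.8782/6.344 = 0.1384.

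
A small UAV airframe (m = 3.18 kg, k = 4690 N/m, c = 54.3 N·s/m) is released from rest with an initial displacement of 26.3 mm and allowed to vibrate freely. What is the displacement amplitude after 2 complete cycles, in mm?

ζ = c/(2√(km)) = 54.3/(2√(4690 × 3.18)) = 54.3/244.2 = 0.2223.
Logarithmic decrement δ = 2πζ/√(1 − ζ²) = 2π × 0.2223/√(1 − 0.0494) = 1.433.
After n cycles, x_n/x₀ = e^(−nδ), so x_2 = 26.3 × e^(−2 × 1.433) = 26.3 × 0.05696 = 1.498 mm.

1.50 mm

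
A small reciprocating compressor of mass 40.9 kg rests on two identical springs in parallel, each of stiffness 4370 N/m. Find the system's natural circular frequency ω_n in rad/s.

14.6 rad/s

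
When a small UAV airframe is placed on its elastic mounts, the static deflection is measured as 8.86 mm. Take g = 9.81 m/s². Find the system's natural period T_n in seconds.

0.189 s

ω_n = √(g/δ_st) = √(9.81/0.00886) = √1107 = 33.27 rad/s.
T_n = 2π/ω_n = 6.283/33.27 = 0.1888 s.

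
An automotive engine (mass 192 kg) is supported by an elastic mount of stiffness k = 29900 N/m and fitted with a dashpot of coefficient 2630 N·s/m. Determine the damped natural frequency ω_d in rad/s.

10.4 rad/s

ω_n = √(k/m) = √(29900/192) = 12.48 rad/s.
Critical damping c_c = 2√(k·m) = 2√(29900 × 192) = 4792 N·s/m, so ζ = c/c_c = 2630/4792 = 0.5488.
ω_d = ω_n√(1 − ζ²) = 12.48 × √(1 − 0.301) = 10.43 rad/s.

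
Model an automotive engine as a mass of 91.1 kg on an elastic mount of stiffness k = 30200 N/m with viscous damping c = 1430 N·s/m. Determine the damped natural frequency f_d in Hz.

2.61 Hz

ω_n = √(k/m) = √(30200/91.1) = 18.21 rad/s.
Critical damping c_c = 2√(k·m) = 2√(30200 × 91.1) = 3317 N·s/m, so ζ = c/c_c = 1430/3317 = 0.4311.
ω_d = ω_n√(1 − ζ²) = 18.21 × √(1 − 0.186) = 16.43 rad/s.
f_d = ω_d/(2π) = 2.615 Hz.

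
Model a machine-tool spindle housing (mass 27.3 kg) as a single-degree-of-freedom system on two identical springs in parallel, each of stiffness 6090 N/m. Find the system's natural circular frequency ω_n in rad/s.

21.1 rad/s

Parallel springs add: k_eq = 2 × 6090 = 12180 N/m.
ω_n = √(k_eq/m) = √(12180/27.3) = √446.2 = 21.12 rad/s.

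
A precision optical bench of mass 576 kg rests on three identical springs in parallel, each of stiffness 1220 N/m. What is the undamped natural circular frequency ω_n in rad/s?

Parallel springs add: k_eq = 3 × 1220 = 3660 N/m.
ω_n = √(k_eq/m) = √(3660/576) = √6.354 = 2.521 rad/s.

2.52 rad/s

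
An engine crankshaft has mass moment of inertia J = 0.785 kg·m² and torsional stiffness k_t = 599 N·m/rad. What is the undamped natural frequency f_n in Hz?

ω_n = √(k_t/J) = √(599/0.785) = √763.1 = 27.62 rad/s.
f_n = ω_n/(2π) = 27.62/6.283 = 4.396 Hz.

4.40 Hz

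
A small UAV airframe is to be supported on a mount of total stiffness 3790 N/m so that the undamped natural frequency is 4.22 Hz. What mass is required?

ω_n = 2πf_n = 2π × 4.22 = 26.52 rad/s.
m = k/ω_n² = 3790/26.52² = 3790/703.0 = 5.391 kg.

5.39 kg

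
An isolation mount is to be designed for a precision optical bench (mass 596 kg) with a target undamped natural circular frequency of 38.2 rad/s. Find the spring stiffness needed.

k = m·ω_n² = 596 × 38.20² = 596 × 1459 = 869700 N/m.

870000 N/m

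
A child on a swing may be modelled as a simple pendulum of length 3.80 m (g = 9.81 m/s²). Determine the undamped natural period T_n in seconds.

3.91 s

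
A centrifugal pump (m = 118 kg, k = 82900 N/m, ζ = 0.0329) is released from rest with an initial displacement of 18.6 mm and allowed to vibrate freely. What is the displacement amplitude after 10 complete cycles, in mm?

2.35 mm

Logarithmic decrement δ = 2πζ/√(1 − ζ²) = 2π × 0.03290/√(1 − 0.00108) = 0.2068.
After n cycles, x_n/x₀ = e^(−nδ), so x_10 = 18.6 × e^(−10 × 0.2068) = 18.6 × 0.1264 = 2.351 mm.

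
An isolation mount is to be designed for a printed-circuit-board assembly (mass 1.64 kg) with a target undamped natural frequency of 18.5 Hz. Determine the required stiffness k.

22200 N/m

ω_n = 2πf_n = 2π × 18.5 = 116.2 rad/s.
k = m·ω_n² = 1.64 × 116.2² = 1.64 × 13510 = 22160 N/m.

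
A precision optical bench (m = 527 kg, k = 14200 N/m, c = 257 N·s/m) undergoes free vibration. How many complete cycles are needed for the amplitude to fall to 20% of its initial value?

6 cycles

ζ = c/(2√(km)) = 257/(2√(14200 × 527)) = 257/5471 = 0.04697.
Logarithmic decrement δ = 2πζ/√(1 − ζ²) = 2π × 0.04697/√(1 − 0.00221) = 0.2955.
x_n/x₀ = e^(−nδ) ≤ 0.2; take ln: n ≥ ln(1/0.2)/δ = 1.609/0.2955 = 5.447.
So 6 complete cycles are required.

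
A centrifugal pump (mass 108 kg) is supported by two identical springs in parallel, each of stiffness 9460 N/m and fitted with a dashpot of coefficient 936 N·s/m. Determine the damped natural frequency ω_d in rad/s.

Parallel springs add: k_eq = 2 × 9460 = 18920 N/m.
ω_n = √(k_eq/m) = √(18920/108) = 13.24 rad/s.
Critical damping c_c = 2√(k_eq·m) = 2√(18920 × 108) = 2859 N·s/m, so ζ = c/c_c = 936/2859 = 0.3274.
ω_d = ω_n√(1 − ζ²) = 13.24 × √(1 − 0.107) = 12.51 rad/s.

12.5 rad/s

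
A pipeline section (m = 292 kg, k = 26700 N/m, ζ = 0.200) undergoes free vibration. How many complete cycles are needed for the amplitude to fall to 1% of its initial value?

Logarithmic decrement δ = 2πζ/√(1 − ζ²) = 2π × 0.2000/√(1 − 0.0400) = 1.283.
x_n/x₀ = e^(−nδ) ≤ 0.01; take ln: n ≥ ln(1/0.01)/δ = 4.605/1.283 = 3.591.
So 4 complete cycles are required.

4 cycles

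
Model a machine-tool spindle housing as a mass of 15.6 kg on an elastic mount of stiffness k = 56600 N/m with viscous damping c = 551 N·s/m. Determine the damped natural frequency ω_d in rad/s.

57.6 rad/s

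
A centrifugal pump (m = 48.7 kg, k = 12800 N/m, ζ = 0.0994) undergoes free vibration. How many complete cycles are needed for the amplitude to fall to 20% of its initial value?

3 cycles

Logarithmic decrement δ = 2πζ/√(1 − ζ²) = 2π × 0.09940/√(1 − 0.00988) = 0.6277.
x_n/x₀ = e^(−nδ) ≤ 0.2; take ln: n ≥ ln(1/0.2)/δ = 1.609/0.6277 = 2.564.
So 3 complete cycles are required.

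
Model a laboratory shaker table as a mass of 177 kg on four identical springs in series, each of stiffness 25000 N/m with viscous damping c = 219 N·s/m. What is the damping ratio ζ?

Series springs: 1/k_eq = 4/25000, so k_eq = 25000/4 = 6250 N/m.
ω_n = √(k_eq/m) = √(6250/177) = 5.942 rad/s.
Critical damping c_c = 2√(k_eq·m) = 2√(6250 × 177) = 2104 N·s/m, so ζ = c/c_c = 219/2104 = 0.1041.

0.104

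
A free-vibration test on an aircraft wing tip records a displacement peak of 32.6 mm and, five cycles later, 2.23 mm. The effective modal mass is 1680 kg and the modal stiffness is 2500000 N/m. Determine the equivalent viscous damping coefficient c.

Logarithmic decrement δ = (1/n)·ln(x₀/x_n) = (1/5)·ln(32.6/2.23) = (1/5)·ln(14.62) = 0.5365.
ζ = δ/√(4π² + δ²) = 0.5365/√(39.48 + 0.288) = 0.5365/6.306 = 0.08507.
c = ζ · 2√(km) = 0.08507 × 2√(2500000 × 1680) = 0.08507 × 129600 = 11030 N·s/m.

11000 N·s/m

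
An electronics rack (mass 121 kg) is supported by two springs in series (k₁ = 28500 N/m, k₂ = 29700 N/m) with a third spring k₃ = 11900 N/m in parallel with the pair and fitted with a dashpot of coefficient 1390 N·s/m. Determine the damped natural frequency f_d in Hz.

Series pair: k_s = k₁k₂/(k₁+k₂) = (28500)(29700)/(28500 + 29700) = 14540 N/m. In parallel with k₃: k_eq = 14540 + 11900 = 26440 N/m.
ω_n = √(k_eq/m) = √(26440/121) = 14.78 rad/s.
Critical damping c_c = 2√(k_eq·m) = 2√(26440 × 121) = 3578 N·s/m, so ζ = c/c_c = 1390/3578 = 0.3885.
ω_d = ω_n√(1 − ζ²) = 14.78 × √(1 − 0.151) = 13.62 rad/s.
f_d = ω_d/(2π) = 2.168 Hz.

2.17 Hz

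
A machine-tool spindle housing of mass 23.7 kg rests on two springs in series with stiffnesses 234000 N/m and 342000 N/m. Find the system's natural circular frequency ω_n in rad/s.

76.6 rad/s

Series springs: 1/k_eq = 1/234000 + 1/342000 = 7.197×10^-6, so k_eq = 138900 N/m.
ω_n = √(k_eq/m) = √(138900/23.7) = √5862 = 76.57 rad/s.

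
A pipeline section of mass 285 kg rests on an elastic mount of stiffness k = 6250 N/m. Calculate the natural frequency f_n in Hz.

ω_n = √(k/m) = √(6250/285) = √21.93 = 4.683 rad/s.
f_n = ω_n/(2π) = 4.683/6.283 = 0.7453 Hz.

0.745 Hz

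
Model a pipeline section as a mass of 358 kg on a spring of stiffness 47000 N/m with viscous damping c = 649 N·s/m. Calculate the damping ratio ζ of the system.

ω_n = √(k/m) = √(47000/358) = 11.46 rad/s.
Critical damping c_c = 2√(k·m) = 2√(47000 × 358) = 8204 N·s/m, so ζ = c/c_c = 649/8204 = 0.07911.

0.0791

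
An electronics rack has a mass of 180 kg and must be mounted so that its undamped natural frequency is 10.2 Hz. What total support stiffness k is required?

739000 N/m

ω_n = 2πf_n = 2π × 10.2 = 64.09 rad/s.
k = m·ω_n² = 180 × 64.09² = 180 × 4107 = 739300 N/m.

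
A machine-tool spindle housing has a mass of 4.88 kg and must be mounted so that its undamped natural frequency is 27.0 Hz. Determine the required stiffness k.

ω_n = 2πf_n = 2π × 27.0 = 169.6 rad/s.
k = m·ω_n² = 4.88 × 169.6² = 4.88 × 28780 = 140400 N/m.

140000 N/m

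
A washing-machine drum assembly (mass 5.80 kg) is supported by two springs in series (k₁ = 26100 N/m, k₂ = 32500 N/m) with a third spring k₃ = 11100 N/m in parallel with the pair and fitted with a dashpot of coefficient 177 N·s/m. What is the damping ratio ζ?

Series pair: k_s = k₁k₂/(k₁+k₂) = (26100)(32500)/(26100 + 32500) = 14480 N/m. In parallel with k₃: k_eq = 14480 + 11100 = 25580 N/m.
ω_n = √(k_eq/m) = √(25580/5.80) = 66.40 rad/s.
Critical damping c_c = 2√(k_eq·m) = 2√(25580 × 5.80) = 770.3 N·s/m, so ζ = c/c_c = 177/770.3 = 0.2298.

0.230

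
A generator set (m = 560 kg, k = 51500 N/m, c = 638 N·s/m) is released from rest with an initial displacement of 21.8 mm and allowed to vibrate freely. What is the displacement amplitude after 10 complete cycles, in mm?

0.518 mm

ζ = c/(2√(km)) = 638/(2√(51500 × 560)) = 638/10740 = 0.05940.
Logarithmic decrement δ = 2πζ/√(1 − ζ²) = 2π × 0.05940/√(1 − 0.00353) = 0.3739.
After n cycles, x_n/x₀ = e^(−nδ), so x_10 = 21.8 × e^(−10 × 0.3739) = 21.8 × 0.02378 = 0.5184 mm.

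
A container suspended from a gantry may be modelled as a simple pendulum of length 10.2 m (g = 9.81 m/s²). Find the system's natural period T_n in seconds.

For a simple pendulum ω_n = √(g/L) = √(9.81/10.2) = √0.9618 = 0.9807 rad/s.
T_n = 2π/ω_n = 6.283/0.9807 = 6.407 s.

6.41 s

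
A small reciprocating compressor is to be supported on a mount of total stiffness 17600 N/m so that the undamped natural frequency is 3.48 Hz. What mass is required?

ω_n = 2πf_n = 2π × 3.48 = 21.87 rad/s.
m = k/ω_n² = 17600/21.87² = 17600/478.1 = 36.81 kg.

36.8 kg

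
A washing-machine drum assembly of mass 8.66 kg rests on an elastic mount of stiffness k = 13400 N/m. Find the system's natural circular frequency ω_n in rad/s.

ω_n = √(k/m) = √(13400/8.66) = √1547 = 39.34 rad/s.

39.3 rad/s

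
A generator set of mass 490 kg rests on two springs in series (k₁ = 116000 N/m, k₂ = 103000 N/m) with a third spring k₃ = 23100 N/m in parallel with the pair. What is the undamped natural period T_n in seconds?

Series pair: k_s = k₁k₂/(k₁+k₂) = (116000)(103000)/(116000 + 103000) = 54560 N/m. In parallel with k₃: k_eq = 54560 + 23100 = 77660 N/m.
ω_n = √(k_eq/m) = √(77660/490) = √158.5 = 12.59 rad/s.
T_n = 2π/ω_n = 6.283/12.59 = 0.4991 s.

0.499 s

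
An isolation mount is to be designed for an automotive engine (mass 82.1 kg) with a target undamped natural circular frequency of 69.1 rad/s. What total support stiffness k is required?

k = m·ω_n² = 82.1 × 69.10² = 82.1 × 4775 = 392000 N/m.

392000 N/m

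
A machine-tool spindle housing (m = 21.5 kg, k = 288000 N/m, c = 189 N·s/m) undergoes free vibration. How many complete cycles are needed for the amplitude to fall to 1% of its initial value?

20 cycles

ζ = c/(2√(km)) = 189/(2√(288000 × 21.5)) = 189/4977 = 0.03798.
Logarithmic decrement δ = 2πζ/√(1 − ζ²) = 2π × 0.03798/√(1 − 0.00144) = 0.2388.
x_n/x₀ = e^(−nδ) ≤ 0.01; take ln: n ≥ ln(1/0.01)/δ = 4.605/0.2388 = 19.29.
So 20 complete cycles are required.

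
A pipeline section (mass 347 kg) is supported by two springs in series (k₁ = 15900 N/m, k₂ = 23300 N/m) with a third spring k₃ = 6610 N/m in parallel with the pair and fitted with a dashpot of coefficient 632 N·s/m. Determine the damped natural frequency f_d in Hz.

Series pair: k_s = k₁k₂/(k₁+k₂) = (15900)(23300)/(15900 + 23300) = 9451 N/m. In parallel with k₃: k_eq = 9451 + 6610 = 16060 N/m.
ω_n = √(k_eq/m) = √(16060/347) = 6.803 rad/s.
Critical damping c_c = 2√(k_eq·m) = 2√(16060 × 347) = 4721 N·s/m, so ζ = c/c_c = 632/4721 = 0.1339.
ω_d = ω_n√(1 − ζ²) = 6.803 × √(1 − 0.0179) = 6.742 rad/s.
f_d = ω_d/(2π) = 1.073 Hz.

1.07 Hz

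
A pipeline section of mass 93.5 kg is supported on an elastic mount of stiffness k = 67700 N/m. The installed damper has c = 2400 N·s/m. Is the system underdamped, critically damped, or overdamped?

c_c = 2√(k·m) = 5032 N·s/m; ζ = c/c_c = 2400/5032 = 0.477.
Since ζ < 1 the system is underdamped.

underdamped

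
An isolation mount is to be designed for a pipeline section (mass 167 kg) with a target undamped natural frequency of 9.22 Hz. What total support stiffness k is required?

560000 N/m

ω_n = 2πf_n = 2π × 9.22 = 57.93 rad/s.
k = m·ω_n² = 167 × 57.93² = 167 × 3356 = 560500 N/m.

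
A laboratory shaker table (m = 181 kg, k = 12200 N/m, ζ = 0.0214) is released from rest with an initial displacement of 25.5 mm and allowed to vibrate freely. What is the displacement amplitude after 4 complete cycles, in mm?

Logarithmic decrement δ = 2πζ/√(1 − ζ²) = 2π × 0.02140/√(1 − 0.000458) = 0.1345.
After n cycles, x_n/x₀ = e^(−nδ), so x_4 = 25.5 × e^(−4 × 0.1345) = 25.5 × 0.5839 = 14.89 mm.

14.9 mm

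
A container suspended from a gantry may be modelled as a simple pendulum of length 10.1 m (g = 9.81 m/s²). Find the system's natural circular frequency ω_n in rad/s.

For a simple pendulum ω_n = √(g/L) = √(9.81/10.1) = √0.9713 = 0.9855 rad/s.

0.986 rad/s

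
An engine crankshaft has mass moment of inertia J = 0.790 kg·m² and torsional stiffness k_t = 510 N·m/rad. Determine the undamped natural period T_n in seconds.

0.247 s

ω_n = √(k_t/J) = √(510/0.790) = √645.6 = 25.41 rad/s.
T_n = 2π/ω_n = 6.283/25.41 = 0.2473 s.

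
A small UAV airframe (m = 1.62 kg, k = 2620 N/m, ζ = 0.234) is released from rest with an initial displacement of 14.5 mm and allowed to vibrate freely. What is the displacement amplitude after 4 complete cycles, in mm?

Logarithmic decrement δ = 2πζ/√(1 − ζ²) = 2π × 0.2340/√(1 − 0.0548) = 1.512.
After n cycles, x_n/x₀ = e^(−nδ), so x_4 = 14.5 × e^(−4 × 1.512) = 14.5 × 0.002360 = 0.03422 mm.

0.0342 mm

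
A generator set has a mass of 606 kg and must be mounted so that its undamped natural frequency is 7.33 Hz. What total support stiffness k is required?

1290000 N/m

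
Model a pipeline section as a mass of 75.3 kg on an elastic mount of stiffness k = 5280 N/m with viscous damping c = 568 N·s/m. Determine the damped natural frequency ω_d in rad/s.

7.48 rad/s

ω_n = √(k/m) = √(5280/75.3) = 8.374 rad/s.
Critical damping c_c = 2√(k·m) = 2√(5280 × 75.3) = 1261 N·s/m, so ζ = c/c_c = 568/1261 = 0.4504.
ω_d = ω_n√(1 − ζ²) = 8.374 × √(1 − 0.203) = 7.476 rad/s.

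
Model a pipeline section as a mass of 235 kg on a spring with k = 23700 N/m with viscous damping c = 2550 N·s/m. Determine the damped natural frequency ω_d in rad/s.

ω_n = √(k/m) = √(23700/235) = 10.04 rad/s.
Critical damping c_c = 2√(k·m) = 2√(23700 × 235) = 4720 N·s/m, so ζ = c/c_c = 2550/4720 = 0.5403.
ω_d = ω_n√(1 − ζ²) = 10.04 × √(1 − 0.292) = 8.451 rad/s.

8.45 rad/s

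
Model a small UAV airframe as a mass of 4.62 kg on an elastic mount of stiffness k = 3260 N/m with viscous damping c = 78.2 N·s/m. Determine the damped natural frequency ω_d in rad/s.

25.2 rad/s

ω_n = √(k/m) = √(3260/4.62) = 26.56 rad/s.
Critical damping c_c = 2√(k·m) = 2√(3260 × 4.62) = 245.4 N·s/m, so ζ = c/c_c = 78.2/245.4 = 0.3186.
ω_d = ω_n√(1 − ζ²) = 26.56 × √(1 − 0.102) = 25.18 rad/s.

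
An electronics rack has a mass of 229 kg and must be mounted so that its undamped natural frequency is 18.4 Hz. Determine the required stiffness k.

3060000 N/m

ω_n = 2πf_n = 2π × 18.4 = 115.6 rad/s.
k = m·ω_n² = 229 × 115.6² = 229 × 13370 = 3061000 N/m.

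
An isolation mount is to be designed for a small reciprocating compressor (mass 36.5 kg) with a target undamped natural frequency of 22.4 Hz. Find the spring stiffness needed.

723000 N/m

ω_n = 2πf_n = 2π × 22.4 = 140.7 rad/s.
k = m·ω_n² = 36.5 × 140.7² = 36.5 × 19810 = 723000 N/m.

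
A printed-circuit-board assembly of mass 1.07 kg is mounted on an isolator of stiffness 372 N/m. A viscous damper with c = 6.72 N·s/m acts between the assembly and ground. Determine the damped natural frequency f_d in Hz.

2.93 Hz

ω_n = √(k/m) = √(372.0/1.07) = 18.65 rad/s.
Critical damping c_c = 2√(k·m) = 2√(372.0 × 1.07) = 39.90 N·s/m, so ζ = c/c_c = 6.72/39.90 = 0.1684.
ω_d = ω_n√(1 − ζ²) = 18.65 × √(1 − 0.0284) = 18.38 rad/s.
f_d = ω_d/(2π) = 2.925 Hz.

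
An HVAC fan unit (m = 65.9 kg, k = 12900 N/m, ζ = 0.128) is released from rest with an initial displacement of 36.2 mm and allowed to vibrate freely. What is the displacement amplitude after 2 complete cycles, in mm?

Logarithmic decrement δ = 2πζ/√(1 − ζ²) = 2π × 0.1280/√(1 − 0.0164) = 0.8109.
After n cycles, x_n/x₀ = e^(−nδ), so x_2 = 36.2 × e^(−2 × 0.8109) = 36.2 × 0.1975 = 7.151 mm.

7.15 mm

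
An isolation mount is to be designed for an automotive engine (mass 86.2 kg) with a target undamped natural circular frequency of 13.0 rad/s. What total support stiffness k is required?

14600 N/m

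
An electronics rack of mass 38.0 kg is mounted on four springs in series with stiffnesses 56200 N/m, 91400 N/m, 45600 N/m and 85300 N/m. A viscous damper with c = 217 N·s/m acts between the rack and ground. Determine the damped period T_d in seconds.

Series springs: 1/k_eq = 1/56200 + 1/91400 + 1/45600 + 1/85300 = 6.239×10^-5, so k_eq = 16030 N/m.
ω_n = √(k_eq/m) = √(16030/38.0) = 20.54 rad/s.
Critical damping c_c = 2√(k_eq·m) = 2√(16030 × 38.0) = 1561 N·s/m, so ζ = c/c_c = 217/1561 = 0.1390.
ω_d = ω_n√(1 − ζ²) = 20.54 × √(1 − 0.0193) = 20.34 rad/s.
T_d = 2π/ω_d = 0.3089 s.

0.309 s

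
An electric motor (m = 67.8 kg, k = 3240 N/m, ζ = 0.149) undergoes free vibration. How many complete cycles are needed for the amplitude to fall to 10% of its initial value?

Logarithmic decrement δ = 2πζ/√(1 − ζ²) = 2π × 0.1490/√(1 − 0.0222) = 0.9468.
x_n/x₀ = e^(−nδ) ≤ 0.1; take ln: n ≥ ln(1/0.1)/δ = 2.303/0.9468 = 2.432.
So 3 complete cycles are required.

3 cycles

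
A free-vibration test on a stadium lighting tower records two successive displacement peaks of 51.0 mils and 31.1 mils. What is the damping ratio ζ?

0.0785

Logarithmic decrement δ = (1/n)·ln(x₀/x_n) = (1/1)·ln(51.0/31.1) = (1/1)·ln(1.640) = 0.4946.
ζ = δ/√(4π² + δ²) = 0.4946/√(39.48 + 0.245) = 0.4946/6.303 = 0.07848.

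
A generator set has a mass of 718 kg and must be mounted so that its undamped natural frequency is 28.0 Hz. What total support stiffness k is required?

22200000 N/m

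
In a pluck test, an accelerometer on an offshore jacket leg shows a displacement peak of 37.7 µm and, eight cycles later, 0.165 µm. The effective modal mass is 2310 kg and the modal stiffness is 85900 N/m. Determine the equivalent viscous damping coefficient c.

Logarithmic decrement δ = (1/n)·ln(x₀/x_n) = (1/8)·ln(37.7/0.165) = (1/8)·ln(228.5) = 0.6789.
ζ = δ/√(4π² + δ²) = 0.6789/√(39.48 + 0.461) = 0.6789/6.320 = 0.1074.
c = ζ · 2√(km) = 0.1074 × 2√(85900 × 2310) = 0.1074 × 28170 = 3027 N·s/m.

3030 N·s/m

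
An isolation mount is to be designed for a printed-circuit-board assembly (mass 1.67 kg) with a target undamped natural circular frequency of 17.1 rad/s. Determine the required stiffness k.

488 N/m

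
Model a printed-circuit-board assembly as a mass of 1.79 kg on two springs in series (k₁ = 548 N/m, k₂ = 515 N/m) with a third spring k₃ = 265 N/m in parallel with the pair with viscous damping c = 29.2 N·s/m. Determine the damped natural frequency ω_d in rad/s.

Series pair: k_s = k₁k₂/(k₁+k₂) = (548)(515)/(548 + 515) = 265.5 N/m. In parallel with k₃: k_eq = 265.5 + 265 = 530.5 N/m.
ω_n = √(k_eq/m) = √(530.5/1.79) = 17.22 rad/s.
Critical damping c_c = 2√(k_eq·m) = 2√(530.5 × 1.79) = 61.63 N·s/m, so ζ = c/c_c = 29.2/61.63 = 0.4738.
ω_d = ω_n√(1 − ζ²) = 17.22 × √(1 − 0.224) = 15.16 rad/s.

15.2 rad/s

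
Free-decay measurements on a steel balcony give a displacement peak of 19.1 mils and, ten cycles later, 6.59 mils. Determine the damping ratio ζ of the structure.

0.0169

Logarithmic decrement δ = (1/n)·ln(x₀/x_n) = (1/10)·ln(19.1/6.59) = (1/10)·ln(2.898) = 0.1064.
ζ = δ/√(4π² + δ²) = 0.1064/√(39.48 + 0.0113) = 0.1064/6.284 = 0.01693.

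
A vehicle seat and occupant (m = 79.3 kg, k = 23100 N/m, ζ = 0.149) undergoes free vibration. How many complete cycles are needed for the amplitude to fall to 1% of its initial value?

Logarithmic decrement δ = 2πζ/√(1 − ζ²) = 2π × 0.1490/√(1 − 0.0222) = 0.9468.
x_n/x₀ = e^(−nδ) ≤ 0.01; take ln: n ≥ ln(1/0.01)/δ = 4.605/0.9468 = 4.864.
So 5 complete cycles are required.

5 cycles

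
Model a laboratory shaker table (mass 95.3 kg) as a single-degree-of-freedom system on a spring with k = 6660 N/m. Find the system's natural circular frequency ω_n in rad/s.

8.36 rad/s

ω_n = √(k/m) = √(6660/95.3) = √69.88 = 8.360 rad/s.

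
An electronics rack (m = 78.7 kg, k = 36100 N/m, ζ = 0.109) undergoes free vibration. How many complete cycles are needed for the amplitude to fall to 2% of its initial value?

6 cycles

Logarithmic decrement δ = 2πζ/√(1 − ζ²) = 2π × 0.1090/√(1 − 0.0119) = 0.6890.
x_n/x₀ = e^(−nδ) ≤ 0.02; take ln: n ≥ ln(1/0.02)/δ = 3.912/0.6890 = 5.678.
So 6 complete cycles are required.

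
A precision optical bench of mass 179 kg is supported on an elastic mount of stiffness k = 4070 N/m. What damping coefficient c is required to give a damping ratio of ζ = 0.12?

205 N·s/m

c_c = 2√(k·m) = 2√(4070 × 179) = 1707 N·s/m.
c = ζ·c_c = 0.12 × 1707 = 204.8 N·s/m.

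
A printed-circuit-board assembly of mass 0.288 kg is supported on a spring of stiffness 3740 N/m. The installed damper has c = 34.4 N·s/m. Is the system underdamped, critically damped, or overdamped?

c_c = 2√(k·m) = 65.64 N·s/m; ζ = c/c_c = 34.4/65.64 = 0.524.
Since ζ < 1 the system is underdamped.

underdamped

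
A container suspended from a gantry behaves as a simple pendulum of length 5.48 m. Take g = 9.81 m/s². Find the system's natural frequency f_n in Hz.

0.213 Hz

For a simple pendulum ω_n = √(g/L) = √(9.81/5.48) = √1.790 = 1.338 rad/s.
f_n = ω_n/(2π) = 1.338/6.283 = 0.2129 Hz.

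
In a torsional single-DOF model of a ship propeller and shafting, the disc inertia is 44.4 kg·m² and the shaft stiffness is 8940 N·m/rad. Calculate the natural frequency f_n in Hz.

2.26 Hz

ω_n = √(k_t/J) = √(8940/44.4) = √201.4 = 14.19 rad/s.
f_n = ω_n/(2π) = 14.19/6.283 = 2.258 Hz.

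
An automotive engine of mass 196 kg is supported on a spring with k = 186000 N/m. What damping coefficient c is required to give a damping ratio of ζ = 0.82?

c_c = 2√(k·m) = 2√(186000 × 196) = 12080 N·s/m.
c = ζ·c_c = 0.82 × 12080 = 9902 N·s/m.

9900 N·s/m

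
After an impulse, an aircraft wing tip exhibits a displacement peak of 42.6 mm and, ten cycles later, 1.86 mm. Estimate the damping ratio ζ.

0.0498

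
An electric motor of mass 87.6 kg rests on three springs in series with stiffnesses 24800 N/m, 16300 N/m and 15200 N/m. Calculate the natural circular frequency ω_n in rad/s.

Series springs: 1/k_eq = 1/24800 + 1/16300 + 1/15200 = 0.0001675, so k_eq = 5972 N/m.
ω_n = √(k_eq/m) = √(5972/87.6) = √68.17 = 8.256 rad/s.

8.26 rad/s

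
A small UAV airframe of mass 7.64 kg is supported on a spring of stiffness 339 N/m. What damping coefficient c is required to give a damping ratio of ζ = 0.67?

68.2 N·s/m

c_c = 2√(k·m) = 2√(339.0 × 7.64) = 101.8 N·s/m.
c = ζ·c_c = 0.67 × 101.8 = 68.19 N·s/m.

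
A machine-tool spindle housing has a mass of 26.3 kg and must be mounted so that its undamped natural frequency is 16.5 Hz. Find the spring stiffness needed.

ω_n = 2πf_n = 2π × 16.5 = 103.7 rad/s.
k = m·ω_n² = 26.3 × 103.7² = 26.3 × 10750 = 282700 N/m.

283000 N/m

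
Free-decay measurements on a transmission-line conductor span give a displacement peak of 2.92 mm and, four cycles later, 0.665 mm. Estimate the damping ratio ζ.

0.0588

Logarithmic decrement δ = (1/n)·ln(x₀/x_n) = (1/4)·ln(2.92/0.665) = (1/4)·ln(4.391) = 0.3699.
ζ = δ/√(4π² + δ²) = 0.3699/√(39.48 + 0.137) = 0.3699/6.294 = 0.05877.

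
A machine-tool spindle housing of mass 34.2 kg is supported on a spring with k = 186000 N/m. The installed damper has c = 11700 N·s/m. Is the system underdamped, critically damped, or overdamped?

overdamped

c_c = 2√(k·m) = 5044 N·s/m; ζ = c/c_c = 11700/5044 = 2.32.
Since ζ > 1 the system is overdamped.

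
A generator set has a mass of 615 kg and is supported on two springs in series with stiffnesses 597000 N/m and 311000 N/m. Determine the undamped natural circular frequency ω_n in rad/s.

18.2 rad/s

Series springs: 1/k_eq = 1/597000 + 1/311000 = 4.890×10^-6, so k_eq = 204500 N/m.
ω_n = √(k_eq/m) = √(204500/615) = √332.5 = 18.23 rad/s.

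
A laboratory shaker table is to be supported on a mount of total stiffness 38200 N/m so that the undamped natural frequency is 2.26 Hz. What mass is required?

189 kg

ω_n = 2πf_n = 2π × 2.26 = 14.20 rad/s.
m = k/ω_n² = 38200/14.20² = 38200/201.6 = 189.4 kg.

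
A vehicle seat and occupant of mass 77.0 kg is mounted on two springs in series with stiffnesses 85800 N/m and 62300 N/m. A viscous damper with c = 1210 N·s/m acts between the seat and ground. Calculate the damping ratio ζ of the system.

Series springs: 1/k_eq = 1/85800 + 1/62300 = 2.771×10^-5, so k_eq = 36090 N/m.
ω_n = √(k_eq/m) = √(36090/77.0) = 21.65 rad/s.
Critical damping c_c = 2√(k_eq·m) = 2√(36090 × 77.0) = 3334 N·s/m, so ζ = c/c_c = 1210/3334 = 0.3629.

0.363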